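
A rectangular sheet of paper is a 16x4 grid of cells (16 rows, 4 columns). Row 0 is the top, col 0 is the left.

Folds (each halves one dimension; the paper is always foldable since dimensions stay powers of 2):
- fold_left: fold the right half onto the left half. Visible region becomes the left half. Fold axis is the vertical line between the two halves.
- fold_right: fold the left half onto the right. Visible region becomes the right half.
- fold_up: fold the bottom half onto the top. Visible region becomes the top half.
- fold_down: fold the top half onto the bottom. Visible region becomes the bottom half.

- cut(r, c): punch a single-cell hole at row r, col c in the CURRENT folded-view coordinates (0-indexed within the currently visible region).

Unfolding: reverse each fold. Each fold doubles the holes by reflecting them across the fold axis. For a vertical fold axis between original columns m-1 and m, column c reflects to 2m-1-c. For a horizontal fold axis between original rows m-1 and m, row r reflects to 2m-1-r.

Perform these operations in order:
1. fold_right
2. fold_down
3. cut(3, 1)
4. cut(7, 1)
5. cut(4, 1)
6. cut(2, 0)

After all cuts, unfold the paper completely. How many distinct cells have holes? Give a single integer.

Answer: 16

Derivation:
Op 1 fold_right: fold axis v@2; visible region now rows[0,16) x cols[2,4) = 16x2
Op 2 fold_down: fold axis h@8; visible region now rows[8,16) x cols[2,4) = 8x2
Op 3 cut(3, 1): punch at orig (11,3); cuts so far [(11, 3)]; region rows[8,16) x cols[2,4) = 8x2
Op 4 cut(7, 1): punch at orig (15,3); cuts so far [(11, 3), (15, 3)]; region rows[8,16) x cols[2,4) = 8x2
Op 5 cut(4, 1): punch at orig (12,3); cuts so far [(11, 3), (12, 3), (15, 3)]; region rows[8,16) x cols[2,4) = 8x2
Op 6 cut(2, 0): punch at orig (10,2); cuts so far [(10, 2), (11, 3), (12, 3), (15, 3)]; region rows[8,16) x cols[2,4) = 8x2
Unfold 1 (reflect across h@8): 8 holes -> [(0, 3), (3, 3), (4, 3), (5, 2), (10, 2), (11, 3), (12, 3), (15, 3)]
Unfold 2 (reflect across v@2): 16 holes -> [(0, 0), (0, 3), (3, 0), (3, 3), (4, 0), (4, 3), (5, 1), (5, 2), (10, 1), (10, 2), (11, 0), (11, 3), (12, 0), (12, 3), (15, 0), (15, 3)]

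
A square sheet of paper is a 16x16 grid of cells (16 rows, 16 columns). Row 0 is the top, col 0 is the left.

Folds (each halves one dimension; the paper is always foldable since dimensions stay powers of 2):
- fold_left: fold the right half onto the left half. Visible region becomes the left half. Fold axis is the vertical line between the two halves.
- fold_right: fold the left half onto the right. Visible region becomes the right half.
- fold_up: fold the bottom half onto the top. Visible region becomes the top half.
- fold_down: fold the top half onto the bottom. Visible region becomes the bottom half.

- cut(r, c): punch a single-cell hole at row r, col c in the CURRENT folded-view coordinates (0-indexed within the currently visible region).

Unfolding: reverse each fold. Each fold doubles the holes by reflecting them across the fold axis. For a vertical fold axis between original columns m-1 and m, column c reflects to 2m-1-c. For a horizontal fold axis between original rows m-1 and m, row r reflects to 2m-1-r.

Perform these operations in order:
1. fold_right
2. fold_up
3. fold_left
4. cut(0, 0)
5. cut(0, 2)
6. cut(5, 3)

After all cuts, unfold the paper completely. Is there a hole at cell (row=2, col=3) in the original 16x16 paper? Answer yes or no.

Op 1 fold_right: fold axis v@8; visible region now rows[0,16) x cols[8,16) = 16x8
Op 2 fold_up: fold axis h@8; visible region now rows[0,8) x cols[8,16) = 8x8
Op 3 fold_left: fold axis v@12; visible region now rows[0,8) x cols[8,12) = 8x4
Op 4 cut(0, 0): punch at orig (0,8); cuts so far [(0, 8)]; region rows[0,8) x cols[8,12) = 8x4
Op 5 cut(0, 2): punch at orig (0,10); cuts so far [(0, 8), (0, 10)]; region rows[0,8) x cols[8,12) = 8x4
Op 6 cut(5, 3): punch at orig (5,11); cuts so far [(0, 8), (0, 10), (5, 11)]; region rows[0,8) x cols[8,12) = 8x4
Unfold 1 (reflect across v@12): 6 holes -> [(0, 8), (0, 10), (0, 13), (0, 15), (5, 11), (5, 12)]
Unfold 2 (reflect across h@8): 12 holes -> [(0, 8), (0, 10), (0, 13), (0, 15), (5, 11), (5, 12), (10, 11), (10, 12), (15, 8), (15, 10), (15, 13), (15, 15)]
Unfold 3 (reflect across v@8): 24 holes -> [(0, 0), (0, 2), (0, 5), (0, 7), (0, 8), (0, 10), (0, 13), (0, 15), (5, 3), (5, 4), (5, 11), (5, 12), (10, 3), (10, 4), (10, 11), (10, 12), (15, 0), (15, 2), (15, 5), (15, 7), (15, 8), (15, 10), (15, 13), (15, 15)]
Holes: [(0, 0), (0, 2), (0, 5), (0, 7), (0, 8), (0, 10), (0, 13), (0, 15), (5, 3), (5, 4), (5, 11), (5, 12), (10, 3), (10, 4), (10, 11), (10, 12), (15, 0), (15, 2), (15, 5), (15, 7), (15, 8), (15, 10), (15, 13), (15, 15)]

Answer: no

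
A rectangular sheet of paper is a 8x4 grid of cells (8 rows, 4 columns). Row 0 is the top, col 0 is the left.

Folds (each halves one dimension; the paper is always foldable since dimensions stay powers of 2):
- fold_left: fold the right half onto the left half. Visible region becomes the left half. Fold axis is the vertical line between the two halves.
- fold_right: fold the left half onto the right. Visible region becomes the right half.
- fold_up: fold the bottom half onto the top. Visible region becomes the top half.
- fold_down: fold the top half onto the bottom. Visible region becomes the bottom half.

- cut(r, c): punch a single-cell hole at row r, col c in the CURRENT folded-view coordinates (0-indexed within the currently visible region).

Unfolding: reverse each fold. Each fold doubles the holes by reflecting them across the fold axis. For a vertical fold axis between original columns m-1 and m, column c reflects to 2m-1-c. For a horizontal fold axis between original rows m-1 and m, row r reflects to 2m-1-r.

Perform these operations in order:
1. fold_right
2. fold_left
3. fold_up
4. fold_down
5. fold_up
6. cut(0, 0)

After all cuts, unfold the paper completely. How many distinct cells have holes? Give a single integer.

Answer: 32

Derivation:
Op 1 fold_right: fold axis v@2; visible region now rows[0,8) x cols[2,4) = 8x2
Op 2 fold_left: fold axis v@3; visible region now rows[0,8) x cols[2,3) = 8x1
Op 3 fold_up: fold axis h@4; visible region now rows[0,4) x cols[2,3) = 4x1
Op 4 fold_down: fold axis h@2; visible region now rows[2,4) x cols[2,3) = 2x1
Op 5 fold_up: fold axis h@3; visible region now rows[2,3) x cols[2,3) = 1x1
Op 6 cut(0, 0): punch at orig (2,2); cuts so far [(2, 2)]; region rows[2,3) x cols[2,3) = 1x1
Unfold 1 (reflect across h@3): 2 holes -> [(2, 2), (3, 2)]
Unfold 2 (reflect across h@2): 4 holes -> [(0, 2), (1, 2), (2, 2), (3, 2)]
Unfold 3 (reflect across h@4): 8 holes -> [(0, 2), (1, 2), (2, 2), (3, 2), (4, 2), (5, 2), (6, 2), (7, 2)]
Unfold 4 (reflect across v@3): 16 holes -> [(0, 2), (0, 3), (1, 2), (1, 3), (2, 2), (2, 3), (3, 2), (3, 3), (4, 2), (4, 3), (5, 2), (5, 3), (6, 2), (6, 3), (7, 2), (7, 3)]
Unfold 5 (reflect across v@2): 32 holes -> [(0, 0), (0, 1), (0, 2), (0, 3), (1, 0), (1, 1), (1, 2), (1, 3), (2, 0), (2, 1), (2, 2), (2, 3), (3, 0), (3, 1), (3, 2), (3, 3), (4, 0), (4, 1), (4, 2), (4, 3), (5, 0), (5, 1), (5, 2), (5, 3), (6, 0), (6, 1), (6, 2), (6, 3), (7, 0), (7, 1), (7, 2), (7, 3)]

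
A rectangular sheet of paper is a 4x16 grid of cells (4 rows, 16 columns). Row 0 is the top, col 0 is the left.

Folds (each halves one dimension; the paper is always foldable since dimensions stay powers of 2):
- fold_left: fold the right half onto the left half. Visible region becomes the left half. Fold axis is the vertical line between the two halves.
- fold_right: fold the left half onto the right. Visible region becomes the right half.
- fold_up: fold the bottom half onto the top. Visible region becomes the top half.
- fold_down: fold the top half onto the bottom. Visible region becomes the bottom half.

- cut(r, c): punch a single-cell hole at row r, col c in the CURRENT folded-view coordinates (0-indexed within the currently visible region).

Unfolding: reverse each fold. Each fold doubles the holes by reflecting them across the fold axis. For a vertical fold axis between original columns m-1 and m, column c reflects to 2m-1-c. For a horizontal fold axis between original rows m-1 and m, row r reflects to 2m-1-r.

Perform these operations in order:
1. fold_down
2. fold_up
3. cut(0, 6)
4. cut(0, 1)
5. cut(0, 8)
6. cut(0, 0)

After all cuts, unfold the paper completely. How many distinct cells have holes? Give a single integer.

Answer: 16

Derivation:
Op 1 fold_down: fold axis h@2; visible region now rows[2,4) x cols[0,16) = 2x16
Op 2 fold_up: fold axis h@3; visible region now rows[2,3) x cols[0,16) = 1x16
Op 3 cut(0, 6): punch at orig (2,6); cuts so far [(2, 6)]; region rows[2,3) x cols[0,16) = 1x16
Op 4 cut(0, 1): punch at orig (2,1); cuts so far [(2, 1), (2, 6)]; region rows[2,3) x cols[0,16) = 1x16
Op 5 cut(0, 8): punch at orig (2,8); cuts so far [(2, 1), (2, 6), (2, 8)]; region rows[2,3) x cols[0,16) = 1x16
Op 6 cut(0, 0): punch at orig (2,0); cuts so far [(2, 0), (2, 1), (2, 6), (2, 8)]; region rows[2,3) x cols[0,16) = 1x16
Unfold 1 (reflect across h@3): 8 holes -> [(2, 0), (2, 1), (2, 6), (2, 8), (3, 0), (3, 1), (3, 6), (3, 8)]
Unfold 2 (reflect across h@2): 16 holes -> [(0, 0), (0, 1), (0, 6), (0, 8), (1, 0), (1, 1), (1, 6), (1, 8), (2, 0), (2, 1), (2, 6), (2, 8), (3, 0), (3, 1), (3, 6), (3, 8)]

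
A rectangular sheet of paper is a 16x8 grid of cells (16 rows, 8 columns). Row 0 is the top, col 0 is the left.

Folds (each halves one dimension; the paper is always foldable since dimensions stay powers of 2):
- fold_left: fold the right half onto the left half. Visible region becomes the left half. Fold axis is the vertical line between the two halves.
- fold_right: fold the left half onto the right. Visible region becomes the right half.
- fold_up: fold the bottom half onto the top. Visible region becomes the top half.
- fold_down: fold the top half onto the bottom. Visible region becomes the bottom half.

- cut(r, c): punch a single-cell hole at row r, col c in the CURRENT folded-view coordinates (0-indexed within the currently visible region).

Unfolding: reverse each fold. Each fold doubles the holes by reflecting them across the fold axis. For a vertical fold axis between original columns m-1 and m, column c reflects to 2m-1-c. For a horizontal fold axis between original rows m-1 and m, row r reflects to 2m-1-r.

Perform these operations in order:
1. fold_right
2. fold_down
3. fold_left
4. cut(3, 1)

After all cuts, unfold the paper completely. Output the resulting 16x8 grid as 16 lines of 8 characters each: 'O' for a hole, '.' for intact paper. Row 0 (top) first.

Op 1 fold_right: fold axis v@4; visible region now rows[0,16) x cols[4,8) = 16x4
Op 2 fold_down: fold axis h@8; visible region now rows[8,16) x cols[4,8) = 8x4
Op 3 fold_left: fold axis v@6; visible region now rows[8,16) x cols[4,6) = 8x2
Op 4 cut(3, 1): punch at orig (11,5); cuts so far [(11, 5)]; region rows[8,16) x cols[4,6) = 8x2
Unfold 1 (reflect across v@6): 2 holes -> [(11, 5), (11, 6)]
Unfold 2 (reflect across h@8): 4 holes -> [(4, 5), (4, 6), (11, 5), (11, 6)]
Unfold 3 (reflect across v@4): 8 holes -> [(4, 1), (4, 2), (4, 5), (4, 6), (11, 1), (11, 2), (11, 5), (11, 6)]

Answer: ........
........
........
........
.OO..OO.
........
........
........
........
........
........
.OO..OO.
........
........
........
........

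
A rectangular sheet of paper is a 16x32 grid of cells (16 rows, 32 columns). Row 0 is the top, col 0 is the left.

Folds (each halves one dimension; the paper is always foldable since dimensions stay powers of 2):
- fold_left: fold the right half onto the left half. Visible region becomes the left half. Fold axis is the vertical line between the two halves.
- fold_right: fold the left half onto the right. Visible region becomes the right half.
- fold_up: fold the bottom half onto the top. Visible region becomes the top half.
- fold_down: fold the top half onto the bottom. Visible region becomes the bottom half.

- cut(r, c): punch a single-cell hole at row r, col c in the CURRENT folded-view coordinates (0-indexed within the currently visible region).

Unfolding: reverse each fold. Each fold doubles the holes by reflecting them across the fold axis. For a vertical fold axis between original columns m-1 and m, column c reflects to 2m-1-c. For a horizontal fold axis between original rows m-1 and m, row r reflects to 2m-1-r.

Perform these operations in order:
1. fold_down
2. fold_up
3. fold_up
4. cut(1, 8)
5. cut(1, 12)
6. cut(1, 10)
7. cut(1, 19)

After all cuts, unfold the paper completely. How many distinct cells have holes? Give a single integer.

Op 1 fold_down: fold axis h@8; visible region now rows[8,16) x cols[0,32) = 8x32
Op 2 fold_up: fold axis h@12; visible region now rows[8,12) x cols[0,32) = 4x32
Op 3 fold_up: fold axis h@10; visible region now rows[8,10) x cols[0,32) = 2x32
Op 4 cut(1, 8): punch at orig (9,8); cuts so far [(9, 8)]; region rows[8,10) x cols[0,32) = 2x32
Op 5 cut(1, 12): punch at orig (9,12); cuts so far [(9, 8), (9, 12)]; region rows[8,10) x cols[0,32) = 2x32
Op 6 cut(1, 10): punch at orig (9,10); cuts so far [(9, 8), (9, 10), (9, 12)]; region rows[8,10) x cols[0,32) = 2x32
Op 7 cut(1, 19): punch at orig (9,19); cuts so far [(9, 8), (9, 10), (9, 12), (9, 19)]; region rows[8,10) x cols[0,32) = 2x32
Unfold 1 (reflect across h@10): 8 holes -> [(9, 8), (9, 10), (9, 12), (9, 19), (10, 8), (10, 10), (10, 12), (10, 19)]
Unfold 2 (reflect across h@12): 16 holes -> [(9, 8), (9, 10), (9, 12), (9, 19), (10, 8), (10, 10), (10, 12), (10, 19), (13, 8), (13, 10), (13, 12), (13, 19), (14, 8), (14, 10), (14, 12), (14, 19)]
Unfold 3 (reflect across h@8): 32 holes -> [(1, 8), (1, 10), (1, 12), (1, 19), (2, 8), (2, 10), (2, 12), (2, 19), (5, 8), (5, 10), (5, 12), (5, 19), (6, 8), (6, 10), (6, 12), (6, 19), (9, 8), (9, 10), (9, 12), (9, 19), (10, 8), (10, 10), (10, 12), (10, 19), (13, 8), (13, 10), (13, 12), (13, 19), (14, 8), (14, 10), (14, 12), (14, 19)]

Answer: 32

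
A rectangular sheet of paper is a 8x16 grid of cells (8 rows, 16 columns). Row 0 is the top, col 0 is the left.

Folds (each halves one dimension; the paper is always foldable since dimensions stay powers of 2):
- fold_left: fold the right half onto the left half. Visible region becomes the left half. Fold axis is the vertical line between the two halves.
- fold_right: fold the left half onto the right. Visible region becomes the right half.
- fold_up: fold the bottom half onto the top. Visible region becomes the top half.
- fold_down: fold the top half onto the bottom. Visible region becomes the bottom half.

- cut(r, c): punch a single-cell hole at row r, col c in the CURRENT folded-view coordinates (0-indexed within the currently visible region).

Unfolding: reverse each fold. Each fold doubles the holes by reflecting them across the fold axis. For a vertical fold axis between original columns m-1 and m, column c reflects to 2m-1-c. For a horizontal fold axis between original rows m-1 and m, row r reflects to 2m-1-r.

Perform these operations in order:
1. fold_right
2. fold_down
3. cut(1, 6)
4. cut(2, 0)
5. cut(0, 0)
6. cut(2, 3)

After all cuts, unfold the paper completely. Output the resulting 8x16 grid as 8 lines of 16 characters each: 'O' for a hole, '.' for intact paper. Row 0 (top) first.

Answer: ................
....O..OO..O....
.O............O.
.......OO.......
.......OO.......
.O............O.
....O..OO..O....
................

Derivation:
Op 1 fold_right: fold axis v@8; visible region now rows[0,8) x cols[8,16) = 8x8
Op 2 fold_down: fold axis h@4; visible region now rows[4,8) x cols[8,16) = 4x8
Op 3 cut(1, 6): punch at orig (5,14); cuts so far [(5, 14)]; region rows[4,8) x cols[8,16) = 4x8
Op 4 cut(2, 0): punch at orig (6,8); cuts so far [(5, 14), (6, 8)]; region rows[4,8) x cols[8,16) = 4x8
Op 5 cut(0, 0): punch at orig (4,8); cuts so far [(4, 8), (5, 14), (6, 8)]; region rows[4,8) x cols[8,16) = 4x8
Op 6 cut(2, 3): punch at orig (6,11); cuts so far [(4, 8), (5, 14), (6, 8), (6, 11)]; region rows[4,8) x cols[8,16) = 4x8
Unfold 1 (reflect across h@4): 8 holes -> [(1, 8), (1, 11), (2, 14), (3, 8), (4, 8), (5, 14), (6, 8), (6, 11)]
Unfold 2 (reflect across v@8): 16 holes -> [(1, 4), (1, 7), (1, 8), (1, 11), (2, 1), (2, 14), (3, 7), (3, 8), (4, 7), (4, 8), (5, 1), (5, 14), (6, 4), (6, 7), (6, 8), (6, 11)]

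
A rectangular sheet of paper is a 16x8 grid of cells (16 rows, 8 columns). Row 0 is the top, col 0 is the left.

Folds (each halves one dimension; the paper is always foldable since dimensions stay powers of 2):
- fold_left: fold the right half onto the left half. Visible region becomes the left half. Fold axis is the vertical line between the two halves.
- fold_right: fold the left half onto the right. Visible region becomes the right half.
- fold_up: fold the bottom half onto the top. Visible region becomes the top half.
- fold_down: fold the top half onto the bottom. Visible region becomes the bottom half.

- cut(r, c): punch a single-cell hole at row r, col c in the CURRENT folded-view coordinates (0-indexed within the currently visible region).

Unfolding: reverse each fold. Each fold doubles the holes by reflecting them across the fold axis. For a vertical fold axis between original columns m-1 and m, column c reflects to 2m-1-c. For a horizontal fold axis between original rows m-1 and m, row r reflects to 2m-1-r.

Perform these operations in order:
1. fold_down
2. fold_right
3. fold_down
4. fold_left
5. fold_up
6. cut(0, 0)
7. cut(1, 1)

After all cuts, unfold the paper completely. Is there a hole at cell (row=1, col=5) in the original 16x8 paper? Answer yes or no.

Answer: yes

Derivation:
Op 1 fold_down: fold axis h@8; visible region now rows[8,16) x cols[0,8) = 8x8
Op 2 fold_right: fold axis v@4; visible region now rows[8,16) x cols[4,8) = 8x4
Op 3 fold_down: fold axis h@12; visible region now rows[12,16) x cols[4,8) = 4x4
Op 4 fold_left: fold axis v@6; visible region now rows[12,16) x cols[4,6) = 4x2
Op 5 fold_up: fold axis h@14; visible region now rows[12,14) x cols[4,6) = 2x2
Op 6 cut(0, 0): punch at orig (12,4); cuts so far [(12, 4)]; region rows[12,14) x cols[4,6) = 2x2
Op 7 cut(1, 1): punch at orig (13,5); cuts so far [(12, 4), (13, 5)]; region rows[12,14) x cols[4,6) = 2x2
Unfold 1 (reflect across h@14): 4 holes -> [(12, 4), (13, 5), (14, 5), (15, 4)]
Unfold 2 (reflect across v@6): 8 holes -> [(12, 4), (12, 7), (13, 5), (13, 6), (14, 5), (14, 6), (15, 4), (15, 7)]
Unfold 3 (reflect across h@12): 16 holes -> [(8, 4), (8, 7), (9, 5), (9, 6), (10, 5), (10, 6), (11, 4), (11, 7), (12, 4), (12, 7), (13, 5), (13, 6), (14, 5), (14, 6), (15, 4), (15, 7)]
Unfold 4 (reflect across v@4): 32 holes -> [(8, 0), (8, 3), (8, 4), (8, 7), (9, 1), (9, 2), (9, 5), (9, 6), (10, 1), (10, 2), (10, 5), (10, 6), (11, 0), (11, 3), (11, 4), (11, 7), (12, 0), (12, 3), (12, 4), (12, 7), (13, 1), (13, 2), (13, 5), (13, 6), (14, 1), (14, 2), (14, 5), (14, 6), (15, 0), (15, 3), (15, 4), (15, 7)]
Unfold 5 (reflect across h@8): 64 holes -> [(0, 0), (0, 3), (0, 4), (0, 7), (1, 1), (1, 2), (1, 5), (1, 6), (2, 1), (2, 2), (2, 5), (2, 6), (3, 0), (3, 3), (3, 4), (3, 7), (4, 0), (4, 3), (4, 4), (4, 7), (5, 1), (5, 2), (5, 5), (5, 6), (6, 1), (6, 2), (6, 5), (6, 6), (7, 0), (7, 3), (7, 4), (7, 7), (8, 0), (8, 3), (8, 4), (8, 7), (9, 1), (9, 2), (9, 5), (9, 6), (10, 1), (10, 2), (10, 5), (10, 6), (11, 0), (11, 3), (11, 4), (11, 7), (12, 0), (12, 3), (12, 4), (12, 7), (13, 1), (13, 2), (13, 5), (13, 6), (14, 1), (14, 2), (14, 5), (14, 6), (15, 0), (15, 3), (15, 4), (15, 7)]
Holes: [(0, 0), (0, 3), (0, 4), (0, 7), (1, 1), (1, 2), (1, 5), (1, 6), (2, 1), (2, 2), (2, 5), (2, 6), (3, 0), (3, 3), (3, 4), (3, 7), (4, 0), (4, 3), (4, 4), (4, 7), (5, 1), (5, 2), (5, 5), (5, 6), (6, 1), (6, 2), (6, 5), (6, 6), (7, 0), (7, 3), (7, 4), (7, 7), (8, 0), (8, 3), (8, 4), (8, 7), (9, 1), (9, 2), (9, 5), (9, 6), (10, 1), (10, 2), (10, 5), (10, 6), (11, 0), (11, 3), (11, 4), (11, 7), (12, 0), (12, 3), (12, 4), (12, 7), (13, 1), (13, 2), (13, 5), (13, 6), (14, 1), (14, 2), (14, 5), (14, 6), (15, 0), (15, 3), (15, 4), (15, 7)]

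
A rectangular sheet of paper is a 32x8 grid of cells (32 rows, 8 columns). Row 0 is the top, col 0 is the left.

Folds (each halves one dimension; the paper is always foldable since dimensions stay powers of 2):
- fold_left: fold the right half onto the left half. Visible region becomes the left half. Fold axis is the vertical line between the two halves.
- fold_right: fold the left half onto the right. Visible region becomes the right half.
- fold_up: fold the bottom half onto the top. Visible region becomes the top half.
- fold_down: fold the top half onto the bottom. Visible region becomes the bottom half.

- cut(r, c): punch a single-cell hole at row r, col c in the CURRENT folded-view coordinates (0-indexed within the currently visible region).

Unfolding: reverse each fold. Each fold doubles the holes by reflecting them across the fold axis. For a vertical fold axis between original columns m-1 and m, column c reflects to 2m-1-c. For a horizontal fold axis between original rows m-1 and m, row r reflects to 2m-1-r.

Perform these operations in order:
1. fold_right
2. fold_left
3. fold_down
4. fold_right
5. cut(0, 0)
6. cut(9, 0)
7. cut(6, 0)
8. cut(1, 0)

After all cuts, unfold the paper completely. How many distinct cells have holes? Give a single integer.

Op 1 fold_right: fold axis v@4; visible region now rows[0,32) x cols[4,8) = 32x4
Op 2 fold_left: fold axis v@6; visible region now rows[0,32) x cols[4,6) = 32x2
Op 3 fold_down: fold axis h@16; visible region now rows[16,32) x cols[4,6) = 16x2
Op 4 fold_right: fold axis v@5; visible region now rows[16,32) x cols[5,6) = 16x1
Op 5 cut(0, 0): punch at orig (16,5); cuts so far [(16, 5)]; region rows[16,32) x cols[5,6) = 16x1
Op 6 cut(9, 0): punch at orig (25,5); cuts so far [(16, 5), (25, 5)]; region rows[16,32) x cols[5,6) = 16x1
Op 7 cut(6, 0): punch at orig (22,5); cuts so far [(16, 5), (22, 5), (25, 5)]; region rows[16,32) x cols[5,6) = 16x1
Op 8 cut(1, 0): punch at orig (17,5); cuts so far [(16, 5), (17, 5), (22, 5), (25, 5)]; region rows[16,32) x cols[5,6) = 16x1
Unfold 1 (reflect across v@5): 8 holes -> [(16, 4), (16, 5), (17, 4), (17, 5), (22, 4), (22, 5), (25, 4), (25, 5)]
Unfold 2 (reflect across h@16): 16 holes -> [(6, 4), (6, 5), (9, 4), (9, 5), (14, 4), (14, 5), (15, 4), (15, 5), (16, 4), (16, 5), (17, 4), (17, 5), (22, 4), (22, 5), (25, 4), (25, 5)]
Unfold 3 (reflect across v@6): 32 holes -> [(6, 4), (6, 5), (6, 6), (6, 7), (9, 4), (9, 5), (9, 6), (9, 7), (14, 4), (14, 5), (14, 6), (14, 7), (15, 4), (15, 5), (15, 6), (15, 7), (16, 4), (16, 5), (16, 6), (16, 7), (17, 4), (17, 5), (17, 6), (17, 7), (22, 4), (22, 5), (22, 6), (22, 7), (25, 4), (25, 5), (25, 6), (25, 7)]
Unfold 4 (reflect across v@4): 64 holes -> [(6, 0), (6, 1), (6, 2), (6, 3), (6, 4), (6, 5), (6, 6), (6, 7), (9, 0), (9, 1), (9, 2), (9, 3), (9, 4), (9, 5), (9, 6), (9, 7), (14, 0), (14, 1), (14, 2), (14, 3), (14, 4), (14, 5), (14, 6), (14, 7), (15, 0), (15, 1), (15, 2), (15, 3), (15, 4), (15, 5), (15, 6), (15, 7), (16, 0), (16, 1), (16, 2), (16, 3), (16, 4), (16, 5), (16, 6), (16, 7), (17, 0), (17, 1), (17, 2), (17, 3), (17, 4), (17, 5), (17, 6), (17, 7), (22, 0), (22, 1), (22, 2), (22, 3), (22, 4), (22, 5), (22, 6), (22, 7), (25, 0), (25, 1), (25, 2), (25, 3), (25, 4), (25, 5), (25, 6), (25, 7)]

Answer: 64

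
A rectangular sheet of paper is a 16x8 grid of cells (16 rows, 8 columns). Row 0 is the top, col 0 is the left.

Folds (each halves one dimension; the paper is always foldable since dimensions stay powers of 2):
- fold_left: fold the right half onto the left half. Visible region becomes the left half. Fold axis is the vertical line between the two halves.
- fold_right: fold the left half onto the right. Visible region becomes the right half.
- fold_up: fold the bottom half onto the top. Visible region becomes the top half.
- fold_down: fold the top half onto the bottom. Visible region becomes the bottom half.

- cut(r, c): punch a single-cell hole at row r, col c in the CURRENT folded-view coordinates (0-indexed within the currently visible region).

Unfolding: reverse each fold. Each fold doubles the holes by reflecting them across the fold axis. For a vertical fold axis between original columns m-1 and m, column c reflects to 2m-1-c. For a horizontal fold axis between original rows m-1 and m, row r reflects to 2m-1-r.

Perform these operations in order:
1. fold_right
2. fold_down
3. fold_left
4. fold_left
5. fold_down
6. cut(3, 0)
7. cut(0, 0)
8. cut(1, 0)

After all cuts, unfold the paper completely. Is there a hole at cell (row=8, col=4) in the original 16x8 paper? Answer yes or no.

Op 1 fold_right: fold axis v@4; visible region now rows[0,16) x cols[4,8) = 16x4
Op 2 fold_down: fold axis h@8; visible region now rows[8,16) x cols[4,8) = 8x4
Op 3 fold_left: fold axis v@6; visible region now rows[8,16) x cols[4,6) = 8x2
Op 4 fold_left: fold axis v@5; visible region now rows[8,16) x cols[4,5) = 8x1
Op 5 fold_down: fold axis h@12; visible region now rows[12,16) x cols[4,5) = 4x1
Op 6 cut(3, 0): punch at orig (15,4); cuts so far [(15, 4)]; region rows[12,16) x cols[4,5) = 4x1
Op 7 cut(0, 0): punch at orig (12,4); cuts so far [(12, 4), (15, 4)]; region rows[12,16) x cols[4,5) = 4x1
Op 8 cut(1, 0): punch at orig (13,4); cuts so far [(12, 4), (13, 4), (15, 4)]; region rows[12,16) x cols[4,5) = 4x1
Unfold 1 (reflect across h@12): 6 holes -> [(8, 4), (10, 4), (11, 4), (12, 4), (13, 4), (15, 4)]
Unfold 2 (reflect across v@5): 12 holes -> [(8, 4), (8, 5), (10, 4), (10, 5), (11, 4), (11, 5), (12, 4), (12, 5), (13, 4), (13, 5), (15, 4), (15, 5)]
Unfold 3 (reflect across v@6): 24 holes -> [(8, 4), (8, 5), (8, 6), (8, 7), (10, 4), (10, 5), (10, 6), (10, 7), (11, 4), (11, 5), (11, 6), (11, 7), (12, 4), (12, 5), (12, 6), (12, 7), (13, 4), (13, 5), (13, 6), (13, 7), (15, 4), (15, 5), (15, 6), (15, 7)]
Unfold 4 (reflect across h@8): 48 holes -> [(0, 4), (0, 5), (0, 6), (0, 7), (2, 4), (2, 5), (2, 6), (2, 7), (3, 4), (3, 5), (3, 6), (3, 7), (4, 4), (4, 5), (4, 6), (4, 7), (5, 4), (5, 5), (5, 6), (5, 7), (7, 4), (7, 5), (7, 6), (7, 7), (8, 4), (8, 5), (8, 6), (8, 7), (10, 4), (10, 5), (10, 6), (10, 7), (11, 4), (11, 5), (11, 6), (11, 7), (12, 4), (12, 5), (12, 6), (12, 7), (13, 4), (13, 5), (13, 6), (13, 7), (15, 4), (15, 5), (15, 6), (15, 7)]
Unfold 5 (reflect across v@4): 96 holes -> [(0, 0), (0, 1), (0, 2), (0, 3), (0, 4), (0, 5), (0, 6), (0, 7), (2, 0), (2, 1), (2, 2), (2, 3), (2, 4), (2, 5), (2, 6), (2, 7), (3, 0), (3, 1), (3, 2), (3, 3), (3, 4), (3, 5), (3, 6), (3, 7), (4, 0), (4, 1), (4, 2), (4, 3), (4, 4), (4, 5), (4, 6), (4, 7), (5, 0), (5, 1), (5, 2), (5, 3), (5, 4), (5, 5), (5, 6), (5, 7), (7, 0), (7, 1), (7, 2), (7, 3), (7, 4), (7, 5), (7, 6), (7, 7), (8, 0), (8, 1), (8, 2), (8, 3), (8, 4), (8, 5), (8, 6), (8, 7), (10, 0), (10, 1), (10, 2), (10, 3), (10, 4), (10, 5), (10, 6), (10, 7), (11, 0), (11, 1), (11, 2), (11, 3), (11, 4), (11, 5), (11, 6), (11, 7), (12, 0), (12, 1), (12, 2), (12, 3), (12, 4), (12, 5), (12, 6), (12, 7), (13, 0), (13, 1), (13, 2), (13, 3), (13, 4), (13, 5), (13, 6), (13, 7), (15, 0), (15, 1), (15, 2), (15, 3), (15, 4), (15, 5), (15, 6), (15, 7)]
Holes: [(0, 0), (0, 1), (0, 2), (0, 3), (0, 4), (0, 5), (0, 6), (0, 7), (2, 0), (2, 1), (2, 2), (2, 3), (2, 4), (2, 5), (2, 6), (2, 7), (3, 0), (3, 1), (3, 2), (3, 3), (3, 4), (3, 5), (3, 6), (3, 7), (4, 0), (4, 1), (4, 2), (4, 3), (4, 4), (4, 5), (4, 6), (4, 7), (5, 0), (5, 1), (5, 2), (5, 3), (5, 4), (5, 5), (5, 6), (5, 7), (7, 0), (7, 1), (7, 2), (7, 3), (7, 4), (7, 5), (7, 6), (7, 7), (8, 0), (8, 1), (8, 2), (8, 3), (8, 4), (8, 5), (8, 6), (8, 7), (10, 0), (10, 1), (10, 2), (10, 3), (10, 4), (10, 5), (10, 6), (10, 7), (11, 0), (11, 1), (11, 2), (11, 3), (11, 4), (11, 5), (11, 6), (11, 7), (12, 0), (12, 1), (12, 2), (12, 3), (12, 4), (12, 5), (12, 6), (12, 7), (13, 0), (13, 1), (13, 2), (13, 3), (13, 4), (13, 5), (13, 6), (13, 7), (15, 0), (15, 1), (15, 2), (15, 3), (15, 4), (15, 5), (15, 6), (15, 7)]

Answer: yes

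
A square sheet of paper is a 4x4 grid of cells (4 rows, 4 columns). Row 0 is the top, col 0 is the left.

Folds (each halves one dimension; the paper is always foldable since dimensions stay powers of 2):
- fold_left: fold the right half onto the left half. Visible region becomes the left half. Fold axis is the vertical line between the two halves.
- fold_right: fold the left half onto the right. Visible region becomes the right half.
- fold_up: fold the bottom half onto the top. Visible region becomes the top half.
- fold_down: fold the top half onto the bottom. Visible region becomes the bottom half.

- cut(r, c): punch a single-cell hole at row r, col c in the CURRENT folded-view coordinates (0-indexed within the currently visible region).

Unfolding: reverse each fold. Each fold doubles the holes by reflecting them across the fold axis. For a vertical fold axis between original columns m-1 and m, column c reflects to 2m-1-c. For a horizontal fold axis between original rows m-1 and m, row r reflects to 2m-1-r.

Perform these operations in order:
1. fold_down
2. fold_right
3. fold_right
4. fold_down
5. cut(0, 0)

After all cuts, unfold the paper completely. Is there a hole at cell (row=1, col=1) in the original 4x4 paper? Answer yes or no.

Op 1 fold_down: fold axis h@2; visible region now rows[2,4) x cols[0,4) = 2x4
Op 2 fold_right: fold axis v@2; visible region now rows[2,4) x cols[2,4) = 2x2
Op 3 fold_right: fold axis v@3; visible region now rows[2,4) x cols[3,4) = 2x1
Op 4 fold_down: fold axis h@3; visible region now rows[3,4) x cols[3,4) = 1x1
Op 5 cut(0, 0): punch at orig (3,3); cuts so far [(3, 3)]; region rows[3,4) x cols[3,4) = 1x1
Unfold 1 (reflect across h@3): 2 holes -> [(2, 3), (3, 3)]
Unfold 2 (reflect across v@3): 4 holes -> [(2, 2), (2, 3), (3, 2), (3, 3)]
Unfold 3 (reflect across v@2): 8 holes -> [(2, 0), (2, 1), (2, 2), (2, 3), (3, 0), (3, 1), (3, 2), (3, 3)]
Unfold 4 (reflect across h@2): 16 holes -> [(0, 0), (0, 1), (0, 2), (0, 3), (1, 0), (1, 1), (1, 2), (1, 3), (2, 0), (2, 1), (2, 2), (2, 3), (3, 0), (3, 1), (3, 2), (3, 3)]
Holes: [(0, 0), (0, 1), (0, 2), (0, 3), (1, 0), (1, 1), (1, 2), (1, 3), (2, 0), (2, 1), (2, 2), (2, 3), (3, 0), (3, 1), (3, 2), (3, 3)]

Answer: yes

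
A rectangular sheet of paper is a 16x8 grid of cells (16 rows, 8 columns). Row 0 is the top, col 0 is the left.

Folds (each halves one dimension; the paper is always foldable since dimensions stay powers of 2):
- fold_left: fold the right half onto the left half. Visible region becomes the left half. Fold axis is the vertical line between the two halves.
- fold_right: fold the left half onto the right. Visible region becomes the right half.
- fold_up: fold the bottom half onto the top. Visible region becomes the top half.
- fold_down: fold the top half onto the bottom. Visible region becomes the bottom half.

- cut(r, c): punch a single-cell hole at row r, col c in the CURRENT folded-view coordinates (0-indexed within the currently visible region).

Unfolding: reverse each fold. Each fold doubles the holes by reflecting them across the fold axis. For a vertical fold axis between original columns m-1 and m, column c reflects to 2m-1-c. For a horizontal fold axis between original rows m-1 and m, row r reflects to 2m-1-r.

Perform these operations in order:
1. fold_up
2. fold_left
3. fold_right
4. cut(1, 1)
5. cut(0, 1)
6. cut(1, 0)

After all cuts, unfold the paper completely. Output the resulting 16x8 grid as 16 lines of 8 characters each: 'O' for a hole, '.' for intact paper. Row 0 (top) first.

Op 1 fold_up: fold axis h@8; visible region now rows[0,8) x cols[0,8) = 8x8
Op 2 fold_left: fold axis v@4; visible region now rows[0,8) x cols[0,4) = 8x4
Op 3 fold_right: fold axis v@2; visible region now rows[0,8) x cols[2,4) = 8x2
Op 4 cut(1, 1): punch at orig (1,3); cuts so far [(1, 3)]; region rows[0,8) x cols[2,4) = 8x2
Op 5 cut(0, 1): punch at orig (0,3); cuts so far [(0, 3), (1, 3)]; region rows[0,8) x cols[2,4) = 8x2
Op 6 cut(1, 0): punch at orig (1,2); cuts so far [(0, 3), (1, 2), (1, 3)]; region rows[0,8) x cols[2,4) = 8x2
Unfold 1 (reflect across v@2): 6 holes -> [(0, 0), (0, 3), (1, 0), (1, 1), (1, 2), (1, 3)]
Unfold 2 (reflect across v@4): 12 holes -> [(0, 0), (0, 3), (0, 4), (0, 7), (1, 0), (1, 1), (1, 2), (1, 3), (1, 4), (1, 5), (1, 6), (1, 7)]
Unfold 3 (reflect across h@8): 24 holes -> [(0, 0), (0, 3), (0, 4), (0, 7), (1, 0), (1, 1), (1, 2), (1, 3), (1, 4), (1, 5), (1, 6), (1, 7), (14, 0), (14, 1), (14, 2), (14, 3), (14, 4), (14, 5), (14, 6), (14, 7), (15, 0), (15, 3), (15, 4), (15, 7)]

Answer: O..OO..O
OOOOOOOO
........
........
........
........
........
........
........
........
........
........
........
........
OOOOOOOO
O..OO..O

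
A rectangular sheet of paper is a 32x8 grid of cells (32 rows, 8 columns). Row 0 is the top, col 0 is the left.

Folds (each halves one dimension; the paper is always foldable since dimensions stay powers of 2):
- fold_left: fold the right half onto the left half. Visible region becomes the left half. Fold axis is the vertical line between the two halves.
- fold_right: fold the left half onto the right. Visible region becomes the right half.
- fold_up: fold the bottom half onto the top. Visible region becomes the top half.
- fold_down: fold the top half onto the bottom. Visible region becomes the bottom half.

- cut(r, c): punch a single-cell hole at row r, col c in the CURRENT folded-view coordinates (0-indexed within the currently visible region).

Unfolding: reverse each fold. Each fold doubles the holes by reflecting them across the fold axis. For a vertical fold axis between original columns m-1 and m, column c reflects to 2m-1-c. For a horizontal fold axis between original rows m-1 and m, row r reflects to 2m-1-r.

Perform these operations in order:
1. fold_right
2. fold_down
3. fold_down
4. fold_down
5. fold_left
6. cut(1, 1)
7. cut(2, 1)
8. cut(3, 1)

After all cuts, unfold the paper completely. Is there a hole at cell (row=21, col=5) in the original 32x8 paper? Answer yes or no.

Op 1 fold_right: fold axis v@4; visible region now rows[0,32) x cols[4,8) = 32x4
Op 2 fold_down: fold axis h@16; visible region now rows[16,32) x cols[4,8) = 16x4
Op 3 fold_down: fold axis h@24; visible region now rows[24,32) x cols[4,8) = 8x4
Op 4 fold_down: fold axis h@28; visible region now rows[28,32) x cols[4,8) = 4x4
Op 5 fold_left: fold axis v@6; visible region now rows[28,32) x cols[4,6) = 4x2
Op 6 cut(1, 1): punch at orig (29,5); cuts so far [(29, 5)]; region rows[28,32) x cols[4,6) = 4x2
Op 7 cut(2, 1): punch at orig (30,5); cuts so far [(29, 5), (30, 5)]; region rows[28,32) x cols[4,6) = 4x2
Op 8 cut(3, 1): punch at orig (31,5); cuts so far [(29, 5), (30, 5), (31, 5)]; region rows[28,32) x cols[4,6) = 4x2
Unfold 1 (reflect across v@6): 6 holes -> [(29, 5), (29, 6), (30, 5), (30, 6), (31, 5), (31, 6)]
Unfold 2 (reflect across h@28): 12 holes -> [(24, 5), (24, 6), (25, 5), (25, 6), (26, 5), (26, 6), (29, 5), (29, 6), (30, 5), (30, 6), (31, 5), (31, 6)]
Unfold 3 (reflect across h@24): 24 holes -> [(16, 5), (16, 6), (17, 5), (17, 6), (18, 5), (18, 6), (21, 5), (21, 6), (22, 5), (22, 6), (23, 5), (23, 6), (24, 5), (24, 6), (25, 5), (25, 6), (26, 5), (26, 6), (29, 5), (29, 6), (30, 5), (30, 6), (31, 5), (31, 6)]
Unfold 4 (reflect across h@16): 48 holes -> [(0, 5), (0, 6), (1, 5), (1, 6), (2, 5), (2, 6), (5, 5), (5, 6), (6, 5), (6, 6), (7, 5), (7, 6), (8, 5), (8, 6), (9, 5), (9, 6), (10, 5), (10, 6), (13, 5), (13, 6), (14, 5), (14, 6), (15, 5), (15, 6), (16, 5), (16, 6), (17, 5), (17, 6), (18, 5), (18, 6), (21, 5), (21, 6), (22, 5), (22, 6), (23, 5), (23, 6), (24, 5), (24, 6), (25, 5), (25, 6), (26, 5), (26, 6), (29, 5), (29, 6), (30, 5), (30, 6), (31, 5), (31, 6)]
Unfold 5 (reflect across v@4): 96 holes -> [(0, 1), (0, 2), (0, 5), (0, 6), (1, 1), (1, 2), (1, 5), (1, 6), (2, 1), (2, 2), (2, 5), (2, 6), (5, 1), (5, 2), (5, 5), (5, 6), (6, 1), (6, 2), (6, 5), (6, 6), (7, 1), (7, 2), (7, 5), (7, 6), (8, 1), (8, 2), (8, 5), (8, 6), (9, 1), (9, 2), (9, 5), (9, 6), (10, 1), (10, 2), (10, 5), (10, 6), (13, 1), (13, 2), (13, 5), (13, 6), (14, 1), (14, 2), (14, 5), (14, 6), (15, 1), (15, 2), (15, 5), (15, 6), (16, 1), (16, 2), (16, 5), (16, 6), (17, 1), (17, 2), (17, 5), (17, 6), (18, 1), (18, 2), (18, 5), (18, 6), (21, 1), (21, 2), (21, 5), (21, 6), (22, 1), (22, 2), (22, 5), (22, 6), (23, 1), (23, 2), (23, 5), (23, 6), (24, 1), (24, 2), (24, 5), (24, 6), (25, 1), (25, 2), (25, 5), (25, 6), (26, 1), (26, 2), (26, 5), (26, 6), (29, 1), (29, 2), (29, 5), (29, 6), (30, 1), (30, 2), (30, 5), (30, 6), (31, 1), (31, 2), (31, 5), (31, 6)]
Holes: [(0, 1), (0, 2), (0, 5), (0, 6), (1, 1), (1, 2), (1, 5), (1, 6), (2, 1), (2, 2), (2, 5), (2, 6), (5, 1), (5, 2), (5, 5), (5, 6), (6, 1), (6, 2), (6, 5), (6, 6), (7, 1), (7, 2), (7, 5), (7, 6), (8, 1), (8, 2), (8, 5), (8, 6), (9, 1), (9, 2), (9, 5), (9, 6), (10, 1), (10, 2), (10, 5), (10, 6), (13, 1), (13, 2), (13, 5), (13, 6), (14, 1), (14, 2), (14, 5), (14, 6), (15, 1), (15, 2), (15, 5), (15, 6), (16, 1), (16, 2), (16, 5), (16, 6), (17, 1), (17, 2), (17, 5), (17, 6), (18, 1), (18, 2), (18, 5), (18, 6), (21, 1), (21, 2), (21, 5), (21, 6), (22, 1), (22, 2), (22, 5), (22, 6), (23, 1), (23, 2), (23, 5), (23, 6), (24, 1), (24, 2), (24, 5), (24, 6), (25, 1), (25, 2), (25, 5), (25, 6), (26, 1), (26, 2), (26, 5), (26, 6), (29, 1), (29, 2), (29, 5), (29, 6), (30, 1), (30, 2), (30, 5), (30, 6), (31, 1), (31, 2), (31, 5), (31, 6)]

Answer: yes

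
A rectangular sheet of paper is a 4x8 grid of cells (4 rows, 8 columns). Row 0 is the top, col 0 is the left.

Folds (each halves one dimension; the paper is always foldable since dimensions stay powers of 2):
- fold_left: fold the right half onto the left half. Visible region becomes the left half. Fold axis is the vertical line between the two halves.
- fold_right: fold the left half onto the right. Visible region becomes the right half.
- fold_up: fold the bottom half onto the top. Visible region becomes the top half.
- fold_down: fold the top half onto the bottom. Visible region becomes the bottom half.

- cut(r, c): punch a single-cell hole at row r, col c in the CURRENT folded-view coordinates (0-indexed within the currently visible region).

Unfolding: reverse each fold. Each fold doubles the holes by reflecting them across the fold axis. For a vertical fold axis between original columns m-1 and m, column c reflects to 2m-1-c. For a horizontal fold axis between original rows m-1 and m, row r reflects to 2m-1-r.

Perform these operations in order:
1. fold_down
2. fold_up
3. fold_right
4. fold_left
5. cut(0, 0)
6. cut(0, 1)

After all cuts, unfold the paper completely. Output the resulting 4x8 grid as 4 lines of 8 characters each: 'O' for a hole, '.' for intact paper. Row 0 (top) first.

Answer: OOOOOOOO
OOOOOOOO
OOOOOOOO
OOOOOOOO

Derivation:
Op 1 fold_down: fold axis h@2; visible region now rows[2,4) x cols[0,8) = 2x8
Op 2 fold_up: fold axis h@3; visible region now rows[2,3) x cols[0,8) = 1x8
Op 3 fold_right: fold axis v@4; visible region now rows[2,3) x cols[4,8) = 1x4
Op 4 fold_left: fold axis v@6; visible region now rows[2,3) x cols[4,6) = 1x2
Op 5 cut(0, 0): punch at orig (2,4); cuts so far [(2, 4)]; region rows[2,3) x cols[4,6) = 1x2
Op 6 cut(0, 1): punch at orig (2,5); cuts so far [(2, 4), (2, 5)]; region rows[2,3) x cols[4,6) = 1x2
Unfold 1 (reflect across v@6): 4 holes -> [(2, 4), (2, 5), (2, 6), (2, 7)]
Unfold 2 (reflect across v@4): 8 holes -> [(2, 0), (2, 1), (2, 2), (2, 3), (2, 4), (2, 5), (2, 6), (2, 7)]
Unfold 3 (reflect across h@3): 16 holes -> [(2, 0), (2, 1), (2, 2), (2, 3), (2, 4), (2, 5), (2, 6), (2, 7), (3, 0), (3, 1), (3, 2), (3, 3), (3, 4), (3, 5), (3, 6), (3, 7)]
Unfold 4 (reflect across h@2): 32 holes -> [(0, 0), (0, 1), (0, 2), (0, 3), (0, 4), (0, 5), (0, 6), (0, 7), (1, 0), (1, 1), (1, 2), (1, 3), (1, 4), (1, 5), (1, 6), (1, 7), (2, 0), (2, 1), (2, 2), (2, 3), (2, 4), (2, 5), (2, 6), (2, 7), (3, 0), (3, 1), (3, 2), (3, 3), (3, 4), (3, 5), (3, 6), (3, 7)]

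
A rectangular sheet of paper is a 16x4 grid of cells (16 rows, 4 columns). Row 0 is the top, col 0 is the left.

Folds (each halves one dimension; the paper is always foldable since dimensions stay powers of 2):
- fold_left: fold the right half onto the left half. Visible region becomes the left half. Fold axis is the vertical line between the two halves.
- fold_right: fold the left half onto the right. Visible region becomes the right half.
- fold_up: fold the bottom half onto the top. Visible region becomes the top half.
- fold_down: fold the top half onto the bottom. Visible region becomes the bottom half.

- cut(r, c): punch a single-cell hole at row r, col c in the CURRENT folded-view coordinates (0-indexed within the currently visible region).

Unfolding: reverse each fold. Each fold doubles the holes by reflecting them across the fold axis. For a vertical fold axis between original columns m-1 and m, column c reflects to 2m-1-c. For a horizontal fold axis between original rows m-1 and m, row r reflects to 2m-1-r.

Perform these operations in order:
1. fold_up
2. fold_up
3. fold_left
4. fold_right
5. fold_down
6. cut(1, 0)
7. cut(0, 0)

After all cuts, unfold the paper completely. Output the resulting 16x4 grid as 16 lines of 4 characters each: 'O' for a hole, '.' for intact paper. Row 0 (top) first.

Op 1 fold_up: fold axis h@8; visible region now rows[0,8) x cols[0,4) = 8x4
Op 2 fold_up: fold axis h@4; visible region now rows[0,4) x cols[0,4) = 4x4
Op 3 fold_left: fold axis v@2; visible region now rows[0,4) x cols[0,2) = 4x2
Op 4 fold_right: fold axis v@1; visible region now rows[0,4) x cols[1,2) = 4x1
Op 5 fold_down: fold axis h@2; visible region now rows[2,4) x cols[1,2) = 2x1
Op 6 cut(1, 0): punch at orig (3,1); cuts so far [(3, 1)]; region rows[2,4) x cols[1,2) = 2x1
Op 7 cut(0, 0): punch at orig (2,1); cuts so far [(2, 1), (3, 1)]; region rows[2,4) x cols[1,2) = 2x1
Unfold 1 (reflect across h@2): 4 holes -> [(0, 1), (1, 1), (2, 1), (3, 1)]
Unfold 2 (reflect across v@1): 8 holes -> [(0, 0), (0, 1), (1, 0), (1, 1), (2, 0), (2, 1), (3, 0), (3, 1)]
Unfold 3 (reflect across v@2): 16 holes -> [(0, 0), (0, 1), (0, 2), (0, 3), (1, 0), (1, 1), (1, 2), (1, 3), (2, 0), (2, 1), (2, 2), (2, 3), (3, 0), (3, 1), (3, 2), (3, 3)]
Unfold 4 (reflect across h@4): 32 holes -> [(0, 0), (0, 1), (0, 2), (0, 3), (1, 0), (1, 1), (1, 2), (1, 3), (2, 0), (2, 1), (2, 2), (2, 3), (3, 0), (3, 1), (3, 2), (3, 3), (4, 0), (4, 1), (4, 2), (4, 3), (5, 0), (5, 1), (5, 2), (5, 3), (6, 0), (6, 1), (6, 2), (6, 3), (7, 0), (7, 1), (7, 2), (7, 3)]
Unfold 5 (reflect across h@8): 64 holes -> [(0, 0), (0, 1), (0, 2), (0, 3), (1, 0), (1, 1), (1, 2), (1, 3), (2, 0), (2, 1), (2, 2), (2, 3), (3, 0), (3, 1), (3, 2), (3, 3), (4, 0), (4, 1), (4, 2), (4, 3), (5, 0), (5, 1), (5, 2), (5, 3), (6, 0), (6, 1), (6, 2), (6, 3), (7, 0), (7, 1), (7, 2), (7, 3), (8, 0), (8, 1), (8, 2), (8, 3), (9, 0), (9, 1), (9, 2), (9, 3), (10, 0), (10, 1), (10, 2), (10, 3), (11, 0), (11, 1), (11, 2), (11, 3), (12, 0), (12, 1), (12, 2), (12, 3), (13, 0), (13, 1), (13, 2), (13, 3), (14, 0), (14, 1), (14, 2), (14, 3), (15, 0), (15, 1), (15, 2), (15, 3)]

Answer: OOOO
OOOO
OOOO
OOOO
OOOO
OOOO
OOOO
OOOO
OOOO
OOOO
OOOO
OOOO
OOOO
OOOO
OOOO
OOOO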